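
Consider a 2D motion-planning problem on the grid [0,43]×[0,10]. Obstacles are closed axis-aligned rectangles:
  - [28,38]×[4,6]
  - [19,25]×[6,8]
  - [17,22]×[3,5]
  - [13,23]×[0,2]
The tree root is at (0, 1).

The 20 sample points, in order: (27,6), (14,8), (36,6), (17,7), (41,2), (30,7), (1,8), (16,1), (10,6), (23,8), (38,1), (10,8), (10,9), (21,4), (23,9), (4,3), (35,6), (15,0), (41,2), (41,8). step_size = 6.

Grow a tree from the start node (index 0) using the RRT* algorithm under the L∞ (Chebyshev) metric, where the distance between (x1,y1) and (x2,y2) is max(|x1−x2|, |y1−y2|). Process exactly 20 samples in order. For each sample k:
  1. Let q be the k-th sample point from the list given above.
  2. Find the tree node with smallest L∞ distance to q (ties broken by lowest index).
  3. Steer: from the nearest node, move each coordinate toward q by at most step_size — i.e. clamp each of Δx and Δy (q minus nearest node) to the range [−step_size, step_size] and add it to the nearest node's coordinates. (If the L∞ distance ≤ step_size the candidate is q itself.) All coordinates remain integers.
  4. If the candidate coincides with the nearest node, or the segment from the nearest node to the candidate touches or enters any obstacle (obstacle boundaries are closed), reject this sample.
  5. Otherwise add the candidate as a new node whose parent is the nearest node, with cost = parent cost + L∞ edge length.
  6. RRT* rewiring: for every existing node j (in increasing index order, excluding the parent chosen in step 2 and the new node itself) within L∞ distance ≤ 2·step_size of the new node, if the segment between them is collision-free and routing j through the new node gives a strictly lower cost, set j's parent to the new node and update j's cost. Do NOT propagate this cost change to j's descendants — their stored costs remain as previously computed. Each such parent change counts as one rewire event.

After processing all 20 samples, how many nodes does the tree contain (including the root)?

Node count: 10

1. q=(27,6) nearest=0 d=27 new=(6,6) → add node 1 parent=0 cost=6
2. q=(14,8) nearest=1 d=8 new=(12,8) → add node 2 parent=1 cost=12
3. q=(36,6) nearest=2 d=24 new=(18,6) → add node 3 parent=2 cost=18
4. q=(17,7) nearest=3 d=1 new=(17,7) → add node 4 parent=3 cost=19
5. q=(41,2) nearest=3 d=23 new=(24,2) → blocked by [17,22]×[3,5], reject
6. q=(30,7) nearest=3 d=12 new=(24,7) → blocked by [19,25]×[6,8], reject
7. q=(1,8) nearest=1 d=5 new=(1,8) → add node 5 parent=1 cost=11
8. q=(16,1) nearest=3 d=5 new=(16,1) → blocked by [17,22]×[3,5], reject
9. q=(10,6) nearest=2 d=2 new=(10,6) → add node 6 parent=2 cost=14
10. q=(23,8) nearest=3 d=5 new=(23,8) → blocked by [19,25]×[6,8], reject
11. q=(38,1) nearest=3 d=20 new=(24,1) → blocked by [17,22]×[3,5], reject
12. q=(10,8) nearest=2 d=2 new=(10,8) → add node 7 parent=2 cost=14
13. q=(10,9) nearest=7 d=1 new=(10,9) → add node 8 parent=7 cost=15
14. q=(21,4) nearest=3 d=3 new=(21,4) → blocked by [17,22]×[3,5], reject
15. q=(23,9) nearest=3 d=5 new=(23,9) → blocked by [19,25]×[6,8], reject
16. q=(4,3) nearest=1 d=3 new=(4,3) → add node 9 parent=1 cost=9
17. q=(35,6) nearest=3 d=17 new=(24,6) → blocked by [19,25]×[6,8], reject
18. q=(15,0) nearest=3 d=6 new=(15,0) → blocked by [17,22]×[3,5], reject
19. q=(41,2) nearest=3 d=23 new=(24,2) → blocked by [17,22]×[3,5], reject
20. q=(41,8) nearest=3 d=23 new=(24,8) → blocked by [19,25]×[6,8], reject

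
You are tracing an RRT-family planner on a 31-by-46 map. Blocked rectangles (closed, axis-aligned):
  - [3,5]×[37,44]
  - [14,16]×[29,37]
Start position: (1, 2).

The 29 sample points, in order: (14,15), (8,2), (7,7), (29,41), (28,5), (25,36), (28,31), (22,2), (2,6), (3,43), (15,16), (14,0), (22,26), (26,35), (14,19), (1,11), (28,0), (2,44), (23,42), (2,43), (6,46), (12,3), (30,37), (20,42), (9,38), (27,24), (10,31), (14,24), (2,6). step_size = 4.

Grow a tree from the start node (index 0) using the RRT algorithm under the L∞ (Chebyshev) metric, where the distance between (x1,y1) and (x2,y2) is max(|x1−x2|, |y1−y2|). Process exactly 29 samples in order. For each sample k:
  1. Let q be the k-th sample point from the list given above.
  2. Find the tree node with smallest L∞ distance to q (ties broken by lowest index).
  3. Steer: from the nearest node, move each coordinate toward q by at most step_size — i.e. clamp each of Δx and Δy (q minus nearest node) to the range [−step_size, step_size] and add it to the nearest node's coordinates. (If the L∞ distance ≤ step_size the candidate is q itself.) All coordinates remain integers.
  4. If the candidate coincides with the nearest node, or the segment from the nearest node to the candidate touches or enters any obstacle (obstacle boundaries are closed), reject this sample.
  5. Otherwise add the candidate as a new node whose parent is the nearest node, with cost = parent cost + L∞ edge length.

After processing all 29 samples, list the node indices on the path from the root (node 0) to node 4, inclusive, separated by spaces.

1. q=(14,15) nearest=0 d=13 new=(5,6) → add node 1 parent=0 cost=4
2. q=(8,2) nearest=1 d=4 new=(8,2) → add node 2 parent=1 cost=8
3. q=(7,7) nearest=1 d=2 new=(7,7) → add node 3 parent=1 cost=6
4. q=(29,41) nearest=3 d=34 new=(11,11) → add node 4 parent=3 cost=10
5. q=(28,5) nearest=4 d=17 new=(15,7) → add node 5 parent=4 cost=14
6. q=(25,36) nearest=4 d=25 new=(15,15) → add node 6 parent=4 cost=14
7. q=(28,31) nearest=6 d=16 new=(19,19) → add node 7 parent=6 cost=18
8. q=(22,2) nearest=5 d=7 new=(19,3) → add node 8 parent=5 cost=18
9. q=(2,6) nearest=1 d=3 new=(2,6) → add node 9 parent=1 cost=7
10. q=(3,43) nearest=7 d=24 new=(15,23) → add node 10 parent=7 cost=22
11. q=(15,16) nearest=6 d=1 new=(15,16) → add node 11 parent=6 cost=15
12. q=(14,0) nearest=8 d=5 new=(15,0) → add node 12 parent=8 cost=22
13. q=(22,26) nearest=7 d=7 new=(22,23) → add node 13 parent=7 cost=22
14. q=(26,35) nearest=10 d=12 new=(19,27) → add node 14 parent=10 cost=26
15. q=(14,19) nearest=11 d=3 new=(14,19) → add node 15 parent=11 cost=18
16. q=(1,11) nearest=1 d=5 new=(1,10) → add node 16 parent=1 cost=8
17. q=(28,0) nearest=8 d=9 new=(23,0) → add node 17 parent=8 cost=22
18. q=(2,44) nearest=14 d=17 new=(15,31) → blocked by [14,16]×[29,37], reject
19. q=(23,42) nearest=14 d=15 new=(23,31) → add node 18 parent=14 cost=30
20. q=(2,43) nearest=14 d=17 new=(15,31) → blocked by [14,16]×[29,37], reject
21. q=(6,46) nearest=18 d=17 new=(19,35) → add node 19 parent=18 cost=34
22. q=(12,3) nearest=12 d=3 new=(12,3) → add node 20 parent=12 cost=25
23. q=(30,37) nearest=18 d=7 new=(27,35) → add node 21 parent=18 cost=34
24. q=(20,42) nearest=19 d=7 new=(20,39) → add node 22 parent=19 cost=38
25. q=(9,38) nearest=19 d=10 new=(15,38) → add node 23 parent=19 cost=38
26. q=(27,24) nearest=13 d=5 new=(26,24) → add node 24 parent=13 cost=26
27. q=(10,31) nearest=23 d=7 new=(11,34) → blocked by [14,16]×[29,37], reject
28. q=(14,24) nearest=10 d=1 new=(14,24) → add node 25 parent=10 cost=23
29. q=(2,6) nearest=9 d=0 → coincident, reject

Path: 0 1 3 4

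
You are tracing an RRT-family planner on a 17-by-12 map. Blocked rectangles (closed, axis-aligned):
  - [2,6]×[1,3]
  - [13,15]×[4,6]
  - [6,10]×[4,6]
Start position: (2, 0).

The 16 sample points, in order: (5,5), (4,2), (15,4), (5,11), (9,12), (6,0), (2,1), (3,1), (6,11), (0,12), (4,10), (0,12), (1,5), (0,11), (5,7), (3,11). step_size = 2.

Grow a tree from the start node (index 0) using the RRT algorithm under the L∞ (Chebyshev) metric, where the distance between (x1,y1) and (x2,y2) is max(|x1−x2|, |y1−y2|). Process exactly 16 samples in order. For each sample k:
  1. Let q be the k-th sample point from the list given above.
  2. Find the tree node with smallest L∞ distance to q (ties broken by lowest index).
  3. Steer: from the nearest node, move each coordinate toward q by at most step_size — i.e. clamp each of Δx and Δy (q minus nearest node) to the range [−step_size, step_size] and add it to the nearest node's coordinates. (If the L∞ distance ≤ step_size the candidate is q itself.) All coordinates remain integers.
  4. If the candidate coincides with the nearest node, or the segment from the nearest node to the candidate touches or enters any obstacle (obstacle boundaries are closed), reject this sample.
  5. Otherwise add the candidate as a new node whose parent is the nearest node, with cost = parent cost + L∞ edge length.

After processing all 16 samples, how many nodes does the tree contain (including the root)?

Node count: 9

1. q=(5,5) nearest=0 d=5 new=(4,2) → blocked by [2,6]×[1,3], reject
2. q=(4,2) nearest=0 d=2 new=(4,2) → blocked by [2,6]×[1,3], reject
3. q=(15,4) nearest=0 d=13 new=(4,2) → blocked by [2,6]×[1,3], reject
4. q=(5,11) nearest=0 d=11 new=(4,2) → blocked by [2,6]×[1,3], reject
5. q=(9,12) nearest=0 d=12 new=(4,2) → blocked by [2,6]×[1,3], reject
6. q=(6,0) nearest=0 d=4 new=(4,0) → add node 1 parent=0 cost=2
7. q=(2,1) nearest=0 d=1 new=(2,1) → blocked by [2,6]×[1,3], reject
8. q=(3,1) nearest=0 d=1 new=(3,1) → blocked by [2,6]×[1,3], reject
9. q=(6,11) nearest=0 d=11 new=(4,2) → blocked by [2,6]×[1,3], reject
10. q=(0,12) nearest=0 d=12 new=(0,2) → add node 2 parent=0 cost=2
11. q=(4,10) nearest=2 d=8 new=(2,4) → add node 3 parent=2 cost=4
12. q=(0,12) nearest=3 d=8 new=(0,6) → add node 4 parent=3 cost=6
13. q=(1,5) nearest=3 d=1 new=(1,5) → add node 5 parent=3 cost=5
14. q=(0,11) nearest=4 d=5 new=(0,8) → add node 6 parent=4 cost=8
15. q=(5,7) nearest=3 d=3 new=(4,6) → add node 7 parent=3 cost=6
16. q=(3,11) nearest=6 d=3 new=(2,10) → add node 8 parent=6 cost=10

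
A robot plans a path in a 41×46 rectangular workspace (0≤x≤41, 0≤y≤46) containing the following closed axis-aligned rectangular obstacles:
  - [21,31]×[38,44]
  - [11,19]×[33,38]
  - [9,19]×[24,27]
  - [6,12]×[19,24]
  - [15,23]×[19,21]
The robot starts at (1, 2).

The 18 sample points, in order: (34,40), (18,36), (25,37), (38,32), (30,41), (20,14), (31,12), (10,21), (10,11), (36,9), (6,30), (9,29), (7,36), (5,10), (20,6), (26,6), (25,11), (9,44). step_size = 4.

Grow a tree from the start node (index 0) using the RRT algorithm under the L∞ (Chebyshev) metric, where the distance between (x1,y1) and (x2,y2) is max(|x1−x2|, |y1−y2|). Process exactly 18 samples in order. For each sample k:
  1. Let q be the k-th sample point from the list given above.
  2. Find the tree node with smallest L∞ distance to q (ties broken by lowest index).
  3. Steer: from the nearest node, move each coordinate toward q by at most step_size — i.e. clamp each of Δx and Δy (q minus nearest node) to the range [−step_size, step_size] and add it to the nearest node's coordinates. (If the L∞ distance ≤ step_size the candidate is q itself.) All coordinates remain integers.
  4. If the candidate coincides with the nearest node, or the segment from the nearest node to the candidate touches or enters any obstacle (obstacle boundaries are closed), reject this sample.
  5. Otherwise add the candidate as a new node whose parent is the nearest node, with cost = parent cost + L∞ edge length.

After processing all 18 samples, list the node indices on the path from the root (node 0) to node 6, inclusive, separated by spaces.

1. q=(34,40) nearest=0 d=38 new=(5,6) → add node 1 parent=0 cost=4
2. q=(18,36) nearest=1 d=30 new=(9,10) → add node 2 parent=1 cost=8
3. q=(25,37) nearest=2 d=27 new=(13,14) → add node 3 parent=2 cost=12
4. q=(38,32) nearest=3 d=25 new=(17,18) → add node 4 parent=3 cost=16
5. q=(30,41) nearest=4 d=23 new=(21,22) → blocked by [15,23]×[19,21], reject
6. q=(20,14) nearest=4 d=4 new=(20,14) → add node 5 parent=4 cost=20
7. q=(31,12) nearest=5 d=11 new=(24,12) → add node 6 parent=5 cost=24
8. q=(10,21) nearest=3 d=7 new=(10,18) → add node 7 parent=3 cost=16
9. q=(10,11) nearest=2 d=1 new=(10,11) → add node 8 parent=2 cost=9
10. q=(36,9) nearest=6 d=12 new=(28,9) → add node 9 parent=6 cost=28
11. q=(6,30) nearest=4 d=12 new=(13,22) → blocked by [15,23]×[19,21], reject
12. q=(9,29) nearest=4 d=11 new=(13,22) → blocked by [15,23]×[19,21], reject
13. q=(7,36) nearest=4 d=18 new=(13,22) → blocked by [15,23]×[19,21], reject
14. q=(5,10) nearest=1 d=4 new=(5,10) → add node 10 parent=1 cost=8
15. q=(20,6) nearest=6 d=6 new=(20,8) → add node 11 parent=6 cost=28
16. q=(26,6) nearest=9 d=3 new=(26,6) → add node 12 parent=9 cost=31
17. q=(25,11) nearest=6 d=1 new=(25,11) → add node 13 parent=6 cost=25
18. q=(9,44) nearest=4 d=26 new=(13,22) → blocked by [15,23]×[19,21], reject

Path: 0 1 2 3 4 5 6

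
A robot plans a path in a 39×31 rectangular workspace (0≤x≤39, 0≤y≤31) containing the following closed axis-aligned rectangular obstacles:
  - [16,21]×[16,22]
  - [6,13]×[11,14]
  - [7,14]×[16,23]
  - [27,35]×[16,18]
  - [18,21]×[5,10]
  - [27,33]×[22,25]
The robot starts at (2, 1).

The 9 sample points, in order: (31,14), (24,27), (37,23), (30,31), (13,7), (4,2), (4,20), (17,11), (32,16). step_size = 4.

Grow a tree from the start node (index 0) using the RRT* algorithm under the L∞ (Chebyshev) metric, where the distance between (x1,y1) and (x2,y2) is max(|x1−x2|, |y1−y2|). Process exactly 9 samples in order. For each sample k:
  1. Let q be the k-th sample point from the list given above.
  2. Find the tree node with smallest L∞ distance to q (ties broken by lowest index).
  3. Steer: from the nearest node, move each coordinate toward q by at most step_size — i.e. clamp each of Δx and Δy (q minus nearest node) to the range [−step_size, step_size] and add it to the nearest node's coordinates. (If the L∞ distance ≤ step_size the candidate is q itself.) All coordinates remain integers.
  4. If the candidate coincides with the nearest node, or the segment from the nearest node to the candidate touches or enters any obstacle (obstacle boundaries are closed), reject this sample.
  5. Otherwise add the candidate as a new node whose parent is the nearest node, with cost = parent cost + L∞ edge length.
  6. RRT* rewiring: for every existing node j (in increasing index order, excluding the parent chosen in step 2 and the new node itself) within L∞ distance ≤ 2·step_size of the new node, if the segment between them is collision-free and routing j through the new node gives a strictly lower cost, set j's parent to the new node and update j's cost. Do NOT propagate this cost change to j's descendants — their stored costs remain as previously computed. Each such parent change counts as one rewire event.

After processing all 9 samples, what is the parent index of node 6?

1. q=(31,14) nearest=0 d=29 new=(6,5) → add node 1 parent=0 cost=4
2. q=(24,27) nearest=1 d=22 new=(10,9) → add node 2 parent=1 cost=8
3. q=(37,23) nearest=2 d=27 new=(14,13) → blocked by [6,13]×[11,14], reject
4. q=(30,31) nearest=2 d=22 new=(14,13) → blocked by [6,13]×[11,14], reject
5. q=(13,7) nearest=2 d=3 new=(13,7) → add node 3 parent=2 cost=11
6. q=(4,2) nearest=0 d=2 new=(4,2) → add node 4 parent=0 cost=2
7. q=(4,20) nearest=2 d=11 new=(6,13) → blocked by [6,13]×[11,14], reject
8. q=(17,11) nearest=3 d=4 new=(17,11) → add node 5 parent=3 cost=15
9. q=(32,16) nearest=5 d=15 new=(21,15) → add node 6 parent=5 cost=19

Parent of node 6: 5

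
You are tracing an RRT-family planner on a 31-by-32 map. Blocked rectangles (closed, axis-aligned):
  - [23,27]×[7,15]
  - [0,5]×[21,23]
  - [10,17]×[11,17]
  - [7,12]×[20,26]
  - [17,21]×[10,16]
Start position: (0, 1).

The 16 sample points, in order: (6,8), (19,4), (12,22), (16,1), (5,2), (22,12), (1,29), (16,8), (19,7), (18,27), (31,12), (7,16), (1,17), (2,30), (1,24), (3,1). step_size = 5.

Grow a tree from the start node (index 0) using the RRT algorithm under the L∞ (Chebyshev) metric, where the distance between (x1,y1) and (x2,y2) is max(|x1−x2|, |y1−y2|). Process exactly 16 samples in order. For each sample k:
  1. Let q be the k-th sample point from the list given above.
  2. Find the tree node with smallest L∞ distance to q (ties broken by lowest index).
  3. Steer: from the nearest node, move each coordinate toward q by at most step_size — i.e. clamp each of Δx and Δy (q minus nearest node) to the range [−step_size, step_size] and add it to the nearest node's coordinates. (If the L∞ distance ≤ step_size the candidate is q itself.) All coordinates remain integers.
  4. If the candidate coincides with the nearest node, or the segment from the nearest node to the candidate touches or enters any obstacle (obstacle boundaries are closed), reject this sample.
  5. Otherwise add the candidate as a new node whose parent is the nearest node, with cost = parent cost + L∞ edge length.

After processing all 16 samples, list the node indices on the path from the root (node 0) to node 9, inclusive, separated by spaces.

1. q=(6,8) nearest=0 d=7 new=(5,6) → add node 1 parent=0 cost=5
2. q=(19,4) nearest=1 d=14 new=(10,4) → add node 2 parent=1 cost=10
3. q=(12,22) nearest=1 d=16 new=(10,11) → blocked by [10,17]×[11,17], reject
4. q=(16,1) nearest=2 d=6 new=(15,1) → add node 3 parent=2 cost=15
5. q=(5,2) nearest=1 d=4 new=(5,2) → add node 4 parent=1 cost=9
6. q=(22,12) nearest=3 d=11 new=(20,6) → add node 5 parent=3 cost=20
7. q=(1,29) nearest=1 d=23 new=(1,11) → add node 6 parent=1 cost=10
8. q=(16,8) nearest=5 d=4 new=(16,8) → add node 7 parent=5 cost=24
9. q=(19,7) nearest=5 d=1 new=(19,7) → add node 8 parent=5 cost=21
10. q=(18,27) nearest=6 d=17 new=(6,16) → add node 9 parent=6 cost=15
11. q=(31,12) nearest=5 d=11 new=(25,11) → blocked by [23,27]×[7,15], reject
12. q=(7,16) nearest=9 d=1 new=(7,16) → add node 10 parent=9 cost=16
13. q=(1,17) nearest=9 d=5 new=(1,17) → add node 11 parent=9 cost=20
14. q=(2,30) nearest=11 d=13 new=(2,22) → blocked by [0,5]×[21,23], reject
15. q=(1,24) nearest=11 d=7 new=(1,22) → blocked by [0,5]×[21,23], reject
16. q=(3,1) nearest=4 d=2 new=(3,1) → add node 12 parent=4 cost=11

Path: 0 1 6 9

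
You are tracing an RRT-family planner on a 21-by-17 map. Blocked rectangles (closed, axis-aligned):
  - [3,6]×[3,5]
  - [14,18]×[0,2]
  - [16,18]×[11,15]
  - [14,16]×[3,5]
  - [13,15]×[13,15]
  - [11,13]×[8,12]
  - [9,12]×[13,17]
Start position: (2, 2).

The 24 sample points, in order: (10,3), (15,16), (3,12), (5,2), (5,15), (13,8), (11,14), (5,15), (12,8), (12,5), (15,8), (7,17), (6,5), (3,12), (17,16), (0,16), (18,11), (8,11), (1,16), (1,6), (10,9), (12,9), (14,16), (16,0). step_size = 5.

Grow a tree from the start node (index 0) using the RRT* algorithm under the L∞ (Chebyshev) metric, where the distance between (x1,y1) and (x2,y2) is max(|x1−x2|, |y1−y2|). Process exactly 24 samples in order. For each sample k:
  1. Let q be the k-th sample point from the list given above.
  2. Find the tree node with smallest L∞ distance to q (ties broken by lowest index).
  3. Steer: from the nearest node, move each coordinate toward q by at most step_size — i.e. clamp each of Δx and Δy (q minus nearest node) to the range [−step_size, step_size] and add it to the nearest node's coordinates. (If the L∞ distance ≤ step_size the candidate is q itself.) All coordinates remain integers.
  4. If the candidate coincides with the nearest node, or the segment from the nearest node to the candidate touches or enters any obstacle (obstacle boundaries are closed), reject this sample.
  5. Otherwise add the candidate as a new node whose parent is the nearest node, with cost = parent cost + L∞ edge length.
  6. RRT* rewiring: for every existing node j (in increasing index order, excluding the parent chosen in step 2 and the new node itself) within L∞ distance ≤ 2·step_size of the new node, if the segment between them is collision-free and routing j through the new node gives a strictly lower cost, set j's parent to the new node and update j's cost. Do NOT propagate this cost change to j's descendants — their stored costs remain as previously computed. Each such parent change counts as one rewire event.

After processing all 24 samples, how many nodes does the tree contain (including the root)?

Node count: 14

1. q=(10,3) nearest=0 d=8 new=(7,3) → add node 1 parent=0 cost=5
2. q=(15,16) nearest=1 d=13 new=(12,8) → blocked by [11,13]×[8,12], reject
3. q=(3,12) nearest=1 d=9 new=(3,8) → blocked by [3,6]×[3,5], reject
4. q=(5,2) nearest=1 d=2 new=(5,2) → add node 2 parent=1 cost=7
5. q=(5,15) nearest=1 d=12 new=(5,8) → add node 3 parent=1 cost=10
6. q=(13,8) nearest=1 d=6 new=(12,8) → blocked by [11,13]×[8,12], reject
7. q=(11,14) nearest=3 d=6 new=(10,13) → blocked by [9,12]×[13,17], reject
8. q=(5,15) nearest=3 d=7 new=(5,13) → add node 4 parent=3 cost=15
9. q=(12,8) nearest=1 d=5 new=(12,8) → blocked by [11,13]×[8,12], reject
10. q=(12,5) nearest=1 d=5 new=(12,5) → add node 5 parent=1 cost=10
11. q=(15,8) nearest=5 d=3 new=(15,8) → add node 6 parent=5 cost=13
12. q=(7,17) nearest=4 d=4 new=(7,17) → add node 7 parent=4 cost=19
13. q=(6,5) nearest=1 d=2 new=(6,5) → blocked by [3,6]×[3,5], reject
14. q=(3,12) nearest=4 d=2 new=(3,12) → add node 8 parent=4 cost=17
15. q=(17,16) nearest=6 d=8 new=(17,13) → blocked by [16,18]×[11,15], reject
16. q=(0,16) nearest=8 d=4 new=(0,16) → add node 9 parent=8 cost=21
17. q=(18,11) nearest=6 d=3 new=(18,11) → blocked by [16,18]×[11,15], reject
18. q=(8,11) nearest=3 d=3 new=(8,11) → add node 10 parent=3 cost=13
19. q=(1,16) nearest=9 d=1 new=(1,16) → add node 11 parent=9 cost=22
20. q=(1,6) nearest=0 d=4 new=(1,6) → add node 12 parent=0 cost=4; rewire 3→12 (8<10); rewire 4→12 (11<15); rewire 8→12 (10<17); rewire 9→12 (14<21); rewire 10→12 (11<13); rewire 11→12 (14<22)
21. q=(10,9) nearest=10 d=2 new=(10,9) → add node 13 parent=10 cost=13
22. q=(12,9) nearest=13 d=2 new=(12,9) → blocked by [11,13]×[8,12], reject
23. q=(14,16) nearest=10 d=6 new=(13,16) → blocked by [9,12]×[13,17], reject
24. q=(16,0) nearest=5 d=5 new=(16,0) → blocked by [14,18]×[0,2], reject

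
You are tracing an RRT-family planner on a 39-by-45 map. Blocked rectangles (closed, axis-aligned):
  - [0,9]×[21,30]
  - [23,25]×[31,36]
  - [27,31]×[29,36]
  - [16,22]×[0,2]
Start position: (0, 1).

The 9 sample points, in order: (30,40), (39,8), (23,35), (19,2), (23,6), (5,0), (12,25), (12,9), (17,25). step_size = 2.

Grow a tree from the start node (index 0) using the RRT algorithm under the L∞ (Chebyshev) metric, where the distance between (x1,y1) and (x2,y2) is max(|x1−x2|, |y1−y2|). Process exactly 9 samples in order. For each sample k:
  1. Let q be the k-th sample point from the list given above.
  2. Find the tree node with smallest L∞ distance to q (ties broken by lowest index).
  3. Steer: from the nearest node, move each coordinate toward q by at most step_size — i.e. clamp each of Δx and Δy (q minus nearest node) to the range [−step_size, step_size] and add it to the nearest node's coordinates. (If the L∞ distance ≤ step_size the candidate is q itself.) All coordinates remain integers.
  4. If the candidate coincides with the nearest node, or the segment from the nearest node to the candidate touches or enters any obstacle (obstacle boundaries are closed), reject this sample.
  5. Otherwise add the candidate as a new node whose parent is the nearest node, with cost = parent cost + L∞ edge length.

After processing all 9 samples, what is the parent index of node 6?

1. q=(30,40) nearest=0 d=39 new=(2,3) → add node 1 parent=0 cost=2
2. q=(39,8) nearest=1 d=37 new=(4,5) → add node 2 parent=1 cost=4
3. q=(23,35) nearest=2 d=30 new=(6,7) → add node 3 parent=2 cost=6
4. q=(19,2) nearest=3 d=13 new=(8,5) → add node 4 parent=3 cost=8
5. q=(23,6) nearest=4 d=15 new=(10,6) → add node 5 parent=4 cost=10
6. q=(5,0) nearest=1 d=3 new=(4,1) → add node 6 parent=1 cost=4
7. q=(12,25) nearest=3 d=18 new=(8,9) → add node 7 parent=3 cost=8
8. q=(12,9) nearest=5 d=3 new=(12,8) → add node 8 parent=5 cost=12
9. q=(17,25) nearest=7 d=16 new=(10,11) → add node 9 parent=7 cost=10

Parent of node 6: 1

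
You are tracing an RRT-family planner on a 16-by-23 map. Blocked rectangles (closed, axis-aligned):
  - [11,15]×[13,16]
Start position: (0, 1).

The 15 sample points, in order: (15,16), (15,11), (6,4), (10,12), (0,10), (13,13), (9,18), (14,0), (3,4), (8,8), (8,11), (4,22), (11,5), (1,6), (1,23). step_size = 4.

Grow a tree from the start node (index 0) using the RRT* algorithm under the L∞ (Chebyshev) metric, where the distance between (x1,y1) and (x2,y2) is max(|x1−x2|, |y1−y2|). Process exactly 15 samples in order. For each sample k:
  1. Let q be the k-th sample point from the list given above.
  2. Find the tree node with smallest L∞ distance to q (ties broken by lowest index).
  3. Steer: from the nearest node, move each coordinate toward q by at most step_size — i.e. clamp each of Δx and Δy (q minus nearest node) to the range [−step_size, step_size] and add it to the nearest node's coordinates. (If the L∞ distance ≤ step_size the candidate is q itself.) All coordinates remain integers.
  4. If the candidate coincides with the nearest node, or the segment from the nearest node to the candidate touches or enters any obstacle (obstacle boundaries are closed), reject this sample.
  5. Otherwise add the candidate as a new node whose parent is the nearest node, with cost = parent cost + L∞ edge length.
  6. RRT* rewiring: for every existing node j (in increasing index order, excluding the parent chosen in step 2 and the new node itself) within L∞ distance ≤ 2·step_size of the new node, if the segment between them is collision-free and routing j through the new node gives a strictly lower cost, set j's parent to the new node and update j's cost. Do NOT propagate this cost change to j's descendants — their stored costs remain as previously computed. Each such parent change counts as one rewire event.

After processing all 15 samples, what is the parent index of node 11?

Parent of node 11: 6

1. q=(15,16) nearest=0 d=15 new=(4,5) → add node 1 parent=0 cost=4
2. q=(15,11) nearest=1 d=11 new=(8,9) → add node 2 parent=1 cost=8
3. q=(6,4) nearest=1 d=2 new=(6,4) → add node 3 parent=1 cost=6
4. q=(10,12) nearest=2 d=3 new=(10,12) → add node 4 parent=2 cost=11
5. q=(0,10) nearest=1 d=5 new=(0,9) → add node 5 parent=1 cost=8
6. q=(13,13) nearest=4 d=3 new=(13,13) → blocked by [11,15]×[13,16], reject
7. q=(9,18) nearest=4 d=6 new=(9,16) → add node 6 parent=4 cost=15
8. q=(14,0) nearest=3 d=8 new=(10,0) → add node 7 parent=3 cost=10
9. q=(3,4) nearest=1 d=1 new=(3,4) → add node 8 parent=1 cost=5
10. q=(8,8) nearest=2 d=1 new=(8,8) → add node 9 parent=2 cost=9
11. q=(8,11) nearest=2 d=2 new=(8,11) → add node 10 parent=2 cost=10
12. q=(4,22) nearest=6 d=6 new=(5,20) → add node 11 parent=6 cost=19
13. q=(11,5) nearest=9 d=3 new=(11,5) → add node 12 parent=9 cost=12
14. q=(1,6) nearest=8 d=2 new=(1,6) → add node 13 parent=8 cost=7
15. q=(1,23) nearest=11 d=4 new=(1,23) → add node 14 parent=11 cost=23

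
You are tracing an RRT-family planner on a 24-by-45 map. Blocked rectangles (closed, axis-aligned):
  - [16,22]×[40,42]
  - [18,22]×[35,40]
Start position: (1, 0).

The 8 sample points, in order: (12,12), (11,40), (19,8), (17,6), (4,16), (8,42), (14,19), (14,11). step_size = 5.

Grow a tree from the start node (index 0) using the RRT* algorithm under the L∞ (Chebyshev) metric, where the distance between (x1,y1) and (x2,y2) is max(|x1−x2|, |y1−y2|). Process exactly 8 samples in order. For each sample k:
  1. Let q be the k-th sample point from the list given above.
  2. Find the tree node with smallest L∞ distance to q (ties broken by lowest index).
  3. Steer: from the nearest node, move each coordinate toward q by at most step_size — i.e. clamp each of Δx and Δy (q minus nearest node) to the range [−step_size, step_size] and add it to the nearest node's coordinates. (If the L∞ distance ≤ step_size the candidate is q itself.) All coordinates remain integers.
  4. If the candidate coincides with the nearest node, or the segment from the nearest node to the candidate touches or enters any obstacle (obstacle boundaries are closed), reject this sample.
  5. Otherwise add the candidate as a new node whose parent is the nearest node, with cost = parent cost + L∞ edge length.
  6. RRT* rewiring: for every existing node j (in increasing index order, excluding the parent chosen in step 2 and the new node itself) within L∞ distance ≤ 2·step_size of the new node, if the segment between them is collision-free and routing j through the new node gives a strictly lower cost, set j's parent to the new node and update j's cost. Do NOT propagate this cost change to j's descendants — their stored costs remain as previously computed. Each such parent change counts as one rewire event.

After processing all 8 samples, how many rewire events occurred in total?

Rewire events: 1

1. q=(12,12) nearest=0 d=12 new=(6,5) → add node 1 parent=0 cost=5
2. q=(11,40) nearest=1 d=35 new=(11,10) → add node 2 parent=1 cost=10
3. q=(19,8) nearest=2 d=8 new=(16,8) → add node 3 parent=2 cost=15
4. q=(17,6) nearest=3 d=2 new=(17,6) → add node 4 parent=3 cost=17
5. q=(4,16) nearest=2 d=7 new=(6,15) → add node 5 parent=2 cost=15
6. q=(8,42) nearest=5 d=27 new=(8,20) → add node 6 parent=5 cost=20
7. q=(14,19) nearest=6 d=6 new=(13,19) → add node 7 parent=6 cost=25
8. q=(14,11) nearest=2 d=3 new=(14,11) → add node 8 parent=2 cost=13; rewire 7→8 (21<25)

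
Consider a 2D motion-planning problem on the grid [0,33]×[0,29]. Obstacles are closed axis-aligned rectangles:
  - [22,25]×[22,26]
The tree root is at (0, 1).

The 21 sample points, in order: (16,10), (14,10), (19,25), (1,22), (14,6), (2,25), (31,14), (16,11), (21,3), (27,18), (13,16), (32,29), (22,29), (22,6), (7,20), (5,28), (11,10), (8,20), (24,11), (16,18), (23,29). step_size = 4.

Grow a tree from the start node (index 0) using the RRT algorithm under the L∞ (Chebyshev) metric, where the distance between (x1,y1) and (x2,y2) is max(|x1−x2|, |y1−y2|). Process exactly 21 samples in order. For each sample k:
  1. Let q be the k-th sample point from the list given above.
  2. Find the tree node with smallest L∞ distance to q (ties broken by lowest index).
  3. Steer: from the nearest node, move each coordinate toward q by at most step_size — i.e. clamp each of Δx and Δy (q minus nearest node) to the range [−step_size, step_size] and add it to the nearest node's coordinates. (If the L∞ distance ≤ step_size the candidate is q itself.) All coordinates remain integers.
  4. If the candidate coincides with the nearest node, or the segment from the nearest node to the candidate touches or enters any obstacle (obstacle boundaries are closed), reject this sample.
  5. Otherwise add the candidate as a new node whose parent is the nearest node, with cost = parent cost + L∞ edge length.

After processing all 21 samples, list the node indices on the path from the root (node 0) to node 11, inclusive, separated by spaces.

1. q=(16,10) nearest=0 d=16 new=(4,5) → add node 1 parent=0 cost=4
2. q=(14,10) nearest=1 d=10 new=(8,9) → add node 2 parent=1 cost=8
3. q=(19,25) nearest=2 d=16 new=(12,13) → add node 3 parent=2 cost=12
4. q=(1,22) nearest=3 d=11 new=(8,17) → add node 4 parent=3 cost=16
5. q=(14,6) nearest=2 d=6 new=(12,6) → add node 5 parent=2 cost=12
6. q=(2,25) nearest=4 d=8 new=(4,21) → add node 6 parent=4 cost=20
7. q=(31,14) nearest=3 d=19 new=(16,14) → add node 7 parent=3 cost=16
8. q=(16,11) nearest=7 d=3 new=(16,11) → add node 8 parent=7 cost=19
9. q=(21,3) nearest=8 d=8 new=(20,7) → add node 9 parent=8 cost=23
10. q=(27,18) nearest=7 d=11 new=(20,18) → add node 10 parent=7 cost=20
11. q=(13,16) nearest=3 d=3 new=(13,16) → add node 11 parent=3 cost=15
12. q=(32,29) nearest=10 d=12 new=(24,22) → blocked by [22,25]×[22,26], reject
13. q=(22,29) nearest=10 d=11 new=(22,22) → blocked by [22,25]×[22,26], reject
14. q=(22,6) nearest=9 d=2 new=(22,6) → add node 12 parent=9 cost=25
15. q=(7,20) nearest=4 d=3 new=(7,20) → add node 13 parent=4 cost=19
16. q=(5,28) nearest=6 d=7 new=(5,25) → add node 14 parent=6 cost=24
17. q=(11,10) nearest=2 d=3 new=(11,10) → add node 15 parent=2 cost=11
18. q=(8,20) nearest=13 d=1 new=(8,20) → add node 16 parent=13 cost=20
19. q=(24,11) nearest=9 d=4 new=(24,11) → add node 17 parent=9 cost=27
20. q=(16,18) nearest=11 d=3 new=(16,18) → add node 18 parent=11 cost=18
21. q=(23,29) nearest=10 d=11 new=(23,22) → blocked by [22,25]×[22,26], reject

Path: 0 1 2 3 11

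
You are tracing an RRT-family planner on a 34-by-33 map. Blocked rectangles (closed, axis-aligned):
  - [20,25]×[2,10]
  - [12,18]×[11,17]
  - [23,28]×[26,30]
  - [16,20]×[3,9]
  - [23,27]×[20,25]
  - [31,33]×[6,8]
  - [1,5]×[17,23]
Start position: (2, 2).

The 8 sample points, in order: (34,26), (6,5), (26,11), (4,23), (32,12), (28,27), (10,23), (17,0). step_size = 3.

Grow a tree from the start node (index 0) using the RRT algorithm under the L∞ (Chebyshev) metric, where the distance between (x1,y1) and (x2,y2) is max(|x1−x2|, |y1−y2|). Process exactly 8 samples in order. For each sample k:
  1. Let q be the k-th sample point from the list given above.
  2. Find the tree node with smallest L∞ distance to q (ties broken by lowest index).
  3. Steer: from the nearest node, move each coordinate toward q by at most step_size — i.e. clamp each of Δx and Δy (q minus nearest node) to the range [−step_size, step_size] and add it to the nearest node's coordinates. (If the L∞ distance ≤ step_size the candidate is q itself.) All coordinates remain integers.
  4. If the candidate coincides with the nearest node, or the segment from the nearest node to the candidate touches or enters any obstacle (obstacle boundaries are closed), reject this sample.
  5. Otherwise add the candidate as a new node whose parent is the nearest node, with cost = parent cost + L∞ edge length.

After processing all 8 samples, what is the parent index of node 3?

1. q=(34,26) nearest=0 d=32 new=(5,5) → add node 1 parent=0 cost=3
2. q=(6,5) nearest=1 d=1 new=(6,5) → add node 2 parent=1 cost=4
3. q=(26,11) nearest=2 d=20 new=(9,8) → add node 3 parent=2 cost=7
4. q=(4,23) nearest=3 d=15 new=(6,11) → add node 4 parent=3 cost=10
5. q=(32,12) nearest=3 d=23 new=(12,11) → blocked by [12,18]×[11,17], reject
6. q=(28,27) nearest=3 d=19 new=(12,11) → blocked by [12,18]×[11,17], reject
7. q=(10,23) nearest=4 d=12 new=(9,14) → add node 5 parent=4 cost=13
8. q=(17,0) nearest=3 d=8 new=(12,5) → add node 6 parent=3 cost=10

Parent of node 3: 2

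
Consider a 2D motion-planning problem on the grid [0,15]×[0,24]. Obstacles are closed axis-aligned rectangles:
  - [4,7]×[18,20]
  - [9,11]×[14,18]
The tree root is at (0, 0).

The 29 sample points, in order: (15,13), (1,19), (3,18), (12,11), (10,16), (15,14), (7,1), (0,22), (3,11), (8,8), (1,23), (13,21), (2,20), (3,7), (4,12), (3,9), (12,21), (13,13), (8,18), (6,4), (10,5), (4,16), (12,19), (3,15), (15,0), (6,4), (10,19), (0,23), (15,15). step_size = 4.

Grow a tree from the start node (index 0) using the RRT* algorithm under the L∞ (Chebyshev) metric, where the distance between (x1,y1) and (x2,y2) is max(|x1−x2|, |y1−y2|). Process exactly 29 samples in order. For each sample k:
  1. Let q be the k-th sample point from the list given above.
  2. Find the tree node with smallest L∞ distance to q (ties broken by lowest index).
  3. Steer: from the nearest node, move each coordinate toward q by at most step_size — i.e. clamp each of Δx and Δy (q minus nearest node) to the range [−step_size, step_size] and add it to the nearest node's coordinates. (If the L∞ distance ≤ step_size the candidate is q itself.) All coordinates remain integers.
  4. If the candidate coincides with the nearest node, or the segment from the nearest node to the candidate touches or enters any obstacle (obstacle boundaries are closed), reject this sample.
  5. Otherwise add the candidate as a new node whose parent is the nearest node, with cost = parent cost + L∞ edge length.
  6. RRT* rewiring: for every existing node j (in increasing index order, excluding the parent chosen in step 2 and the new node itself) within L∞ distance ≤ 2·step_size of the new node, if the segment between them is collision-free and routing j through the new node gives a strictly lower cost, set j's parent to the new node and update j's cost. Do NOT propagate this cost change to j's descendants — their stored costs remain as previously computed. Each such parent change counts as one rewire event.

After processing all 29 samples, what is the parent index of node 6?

1. q=(15,13) nearest=0 d=15 new=(4,4) → add node 1 parent=0 cost=4
2. q=(1,19) nearest=1 d=15 new=(1,8) → add node 2 parent=1 cost=8
3. q=(3,18) nearest=2 d=10 new=(3,12) → add node 3 parent=2 cost=12
4. q=(12,11) nearest=1 d=8 new=(8,8) → add node 4 parent=1 cost=8
5. q=(10,16) nearest=3 d=7 new=(7,16) → add node 5 parent=3 cost=16
6. q=(15,14) nearest=4 d=7 new=(12,12) → add node 6 parent=4 cost=12
7. q=(7,1) nearest=1 d=3 new=(7,1) → add node 7 parent=1 cost=7
8. q=(0,22) nearest=5 d=7 new=(3,20) → blocked by [4,7]×[18,20], reject
9. q=(3,11) nearest=3 d=1 new=(3,11) → add node 8 parent=3 cost=13
10. q=(8,8) nearest=4 d=0 → coincident, reject
11. q=(1,23) nearest=5 d=7 new=(3,20) → blocked by [4,7]×[18,20], reject
12. q=(13,21) nearest=5 d=6 new=(11,20) → blocked by [9,11]×[14,18], reject
13. q=(2,20) nearest=5 d=5 new=(3,20) → blocked by [4,7]×[18,20], reject
14. q=(3,7) nearest=2 d=2 new=(3,7) → add node 9 parent=2 cost=10
15. q=(4,12) nearest=3 d=1 new=(4,12) → add node 10 parent=3 cost=13
16. q=(3,9) nearest=2 d=2 new=(3,9) → add node 11 parent=2 cost=10; rewire 8→11 (12<13)
17. q=(12,21) nearest=5 d=5 new=(11,20) → blocked by [9,11]×[14,18], reject
18. q=(13,13) nearest=6 d=1 new=(13,13) → add node 12 parent=6 cost=13
19. q=(8,18) nearest=5 d=2 new=(8,18) → add node 13 parent=5 cost=18
20. q=(6,4) nearest=1 d=2 new=(6,4) → add node 14 parent=1 cost=6; rewire 9→14 (9<10)
21. q=(10,5) nearest=4 d=3 new=(10,5) → add node 15 parent=4 cost=11
22. q=(4,16) nearest=5 d=3 new=(4,16) → add node 16 parent=5 cost=19
23. q=(12,19) nearest=13 d=4 new=(12,19) → add node 17 parent=13 cost=22
24. q=(3,15) nearest=16 d=1 new=(3,15) → add node 18 parent=16 cost=20
25. q=(15,0) nearest=15 d=5 new=(14,1) → add node 19 parent=15 cost=15
26. q=(6,4) nearest=14 d=0 → coincident, reject
27. q=(10,19) nearest=13 d=2 new=(10,19) → add node 20 parent=13 cost=20
28. q=(0,23) nearest=5 d=7 new=(3,20) → blocked by [4,7]×[18,20], reject
29. q=(15,15) nearest=12 d=2 new=(15,15) → add node 21 parent=12 cost=15; rewire 17→21 (19<22)

Parent of node 6: 4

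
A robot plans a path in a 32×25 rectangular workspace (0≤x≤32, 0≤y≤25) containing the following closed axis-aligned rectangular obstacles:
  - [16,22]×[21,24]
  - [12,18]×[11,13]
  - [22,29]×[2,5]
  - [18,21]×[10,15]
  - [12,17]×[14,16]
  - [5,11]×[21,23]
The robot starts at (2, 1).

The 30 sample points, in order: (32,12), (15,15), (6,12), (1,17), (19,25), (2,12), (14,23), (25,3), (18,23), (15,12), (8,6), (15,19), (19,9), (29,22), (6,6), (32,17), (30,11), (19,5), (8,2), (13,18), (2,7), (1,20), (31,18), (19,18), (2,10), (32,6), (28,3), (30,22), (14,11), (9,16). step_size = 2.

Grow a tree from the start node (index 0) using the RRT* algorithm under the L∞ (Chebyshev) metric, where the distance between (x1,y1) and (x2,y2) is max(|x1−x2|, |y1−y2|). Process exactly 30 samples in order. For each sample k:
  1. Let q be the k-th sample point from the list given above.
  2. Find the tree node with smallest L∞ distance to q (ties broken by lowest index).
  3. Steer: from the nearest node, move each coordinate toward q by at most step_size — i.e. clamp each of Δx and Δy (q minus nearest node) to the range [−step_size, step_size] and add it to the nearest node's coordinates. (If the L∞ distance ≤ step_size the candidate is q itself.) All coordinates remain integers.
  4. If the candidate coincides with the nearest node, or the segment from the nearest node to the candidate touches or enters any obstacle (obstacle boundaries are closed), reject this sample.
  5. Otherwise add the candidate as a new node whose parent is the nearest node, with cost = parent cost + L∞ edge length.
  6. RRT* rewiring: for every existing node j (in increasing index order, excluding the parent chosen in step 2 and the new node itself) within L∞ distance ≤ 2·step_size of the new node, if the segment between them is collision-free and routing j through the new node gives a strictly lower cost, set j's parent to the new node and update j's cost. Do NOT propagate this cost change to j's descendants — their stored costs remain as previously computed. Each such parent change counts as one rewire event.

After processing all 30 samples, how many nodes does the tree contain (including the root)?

Node count: 27

1. q=(32,12) nearest=0 d=30 new=(4,3) → add node 1 parent=0 cost=2
2. q=(15,15) nearest=1 d=12 new=(6,5) → add node 2 parent=1 cost=4
3. q=(6,12) nearest=2 d=7 new=(6,7) → add node 3 parent=2 cost=6
4. q=(1,17) nearest=3 d=10 new=(4,9) → add node 4 parent=3 cost=8
5. q=(19,25) nearest=4 d=16 new=(6,11) → add node 5 parent=4 cost=10
6. q=(2,12) nearest=4 d=3 new=(2,11) → add node 6 parent=4 cost=10
7. q=(14,23) nearest=5 d=12 new=(8,13) → add node 7 parent=5 cost=12
8. q=(25,3) nearest=7 d=17 new=(10,11) → add node 8 parent=7 cost=14
9. q=(18,23) nearest=7 d=10 new=(10,15) → add node 9 parent=7 cost=14
10. q=(15,12) nearest=8 d=5 new=(12,12) → blocked by [12,18]×[11,13], reject
11. q=(8,6) nearest=2 d=2 new=(8,6) → add node 10 parent=2 cost=6
12. q=(15,19) nearest=9 d=5 new=(12,17) → add node 11 parent=9 cost=16
13. q=(19,9) nearest=11 d=8 new=(14,15) → blocked by [12,17]×[14,16], reject
14. q=(29,22) nearest=11 d=17 new=(14,19) → add node 12 parent=11 cost=18
15. q=(6,6) nearest=2 d=1 new=(6,6) → add node 13 parent=2 cost=5
16. q=(32,17) nearest=12 d=18 new=(16,17) → add node 14 parent=12 cost=20
17. q=(30,11) nearest=14 d=14 new=(18,15) → blocked by [18,21]×[10,15], reject
18. q=(19,5) nearest=8 d=9 new=(12,9) → add node 15 parent=8 cost=16
19. q=(8,2) nearest=2 d=3 new=(8,3) → add node 16 parent=2 cost=6
20. q=(13,18) nearest=11 d=1 new=(13,18) → add node 17 parent=11 cost=17
21. q=(2,7) nearest=4 d=2 new=(2,7) → add node 18 parent=4 cost=10
22. q=(1,20) nearest=7 d=7 new=(6,15) → add node 19 parent=7 cost=14
23. q=(31,18) nearest=14 d=15 new=(18,18) → add node 20 parent=14 cost=22
24. q=(19,18) nearest=20 d=1 new=(19,18) → add node 21 parent=20 cost=23
25. q=(2,10) nearest=6 d=1 new=(2,10) → add node 22 parent=6 cost=11
26. q=(32,6) nearest=21 d=13 new=(21,16) → add node 23 parent=21 cost=25
27. q=(28,3) nearest=23 d=13 new=(23,14) → add node 24 parent=23 cost=27
28. q=(30,22) nearest=24 d=8 new=(25,16) → add node 25 parent=24 cost=29
29. q=(14,11) nearest=15 d=2 new=(14,11) → blocked by [12,18]×[11,13], reject
30. q=(9,16) nearest=9 d=1 new=(9,16) → add node 26 parent=9 cost=15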